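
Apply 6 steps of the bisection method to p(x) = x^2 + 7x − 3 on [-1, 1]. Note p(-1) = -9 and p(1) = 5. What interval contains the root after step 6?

[0.375, 0.40625]

x = 0 gives p = -3, negative; keep [0, 1]
x = 0.5 gives p = 0.75, positive; keep [0, 0.5]
x = 0.25 gives p = -1.1875, negative; keep [0.25, 0.5]
x = 0.375 gives p = -0.2344, negative; keep [0.375, 0.5]
x = 0.4375 gives p = 0.2539, positive; keep [0.375, 0.4375]
x = 0.40625 gives p = 0.0088, positive; keep [0.375, 0.40625]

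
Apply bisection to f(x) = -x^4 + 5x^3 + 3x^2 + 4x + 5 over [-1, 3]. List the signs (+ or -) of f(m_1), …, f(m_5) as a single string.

++++-

f(1) = 16 > 0, so the root lies in [-1, 1]
f(0) = 5 > 0, so the root lies in [-1, 0]
f(-0.5) = 3.0625 > 0, so the root lies in [-1, -0.5]
f(-0.75) = 1.2617 > 0, so the root lies in [-1, -0.75]
f(-0.875) = -0.1389 < 0, so the root lies in [-0.875, -0.75]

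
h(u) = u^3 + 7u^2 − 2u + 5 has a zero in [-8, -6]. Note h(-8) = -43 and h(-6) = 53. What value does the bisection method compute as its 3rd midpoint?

-7.25

h(-7) = 19 > 0, so the root lies in [-8, -7]
h(-7.5) = -8.125 < 0, so the root lies in [-7.5, -7]
h(-7.25) = 6.359375 > 0, so the root lies in [-7.5, -7.25]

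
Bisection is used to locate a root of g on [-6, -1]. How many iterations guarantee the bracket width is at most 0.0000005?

24

Width after n steps is 5/2^n. Need 2^n ≥ 5/0.0000005 = 10000000.
2^23 = 8388608 < 10000000 ≤ 2^24 = 16777216, so n = 24.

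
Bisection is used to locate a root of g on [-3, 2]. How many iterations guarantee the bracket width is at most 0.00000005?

Width after n steps is 5/2^n. Need 2^n ≥ 5/0.00000005 = 100000000.
2^26 = 67108864 < 100000000 ≤ 2^27 = 134217728, so n = 27.

27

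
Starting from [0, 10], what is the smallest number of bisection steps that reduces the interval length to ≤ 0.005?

11

Width after n steps is 10/2^n. Need 2^n ≥ 10/0.005 = 2000.
2^10 = 1024 < 2000 ≤ 2^11 = 2048, so n = 11.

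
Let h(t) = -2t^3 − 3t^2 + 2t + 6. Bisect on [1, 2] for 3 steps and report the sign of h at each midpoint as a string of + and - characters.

h(1.5) = -4.5 < 0, so the root lies in [1, 1.5]
h(1.25) = -0.09375 < 0, so the root lies in [1, 1.25]
h(1.125) = 1.605469 > 0, so the root lies in [1.125, 1.25]

--+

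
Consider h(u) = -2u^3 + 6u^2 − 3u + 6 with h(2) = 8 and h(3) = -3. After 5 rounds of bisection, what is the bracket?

h(2.5) = 4.75 > 0, so the root lies in [2.5, 3]
h(2.75) = 1.53125 > 0, so the root lies in [2.75, 3]
h(2.875) = -0.558594 < 0, so the root lies in [2.75, 2.875]
h(2.8125) = 0.5288 > 0, so the root lies in [2.8125, 2.875]
h(2.84375) = -0.0041 < 0, so the root lies in [2.8125, 2.84375]

[2.8125, 2.84375]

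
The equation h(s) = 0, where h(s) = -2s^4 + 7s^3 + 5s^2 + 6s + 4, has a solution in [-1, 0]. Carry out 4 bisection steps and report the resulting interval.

h(-0.5) = 1.25 > 0, so the root lies in [-1, -0.5]
h(-0.75) = -1.273438 < 0, so the root lies in [-0.75, -0.5]
h(-0.625) = 0.188965 > 0, so the root lies in [-0.75, -0.625]
h(-0.6875) = -0.4832 < 0, so the root lies in [-0.6875, -0.625]

[-0.6875, -0.625]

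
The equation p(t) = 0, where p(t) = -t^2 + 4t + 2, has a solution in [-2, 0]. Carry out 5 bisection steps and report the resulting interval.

m = -1, p(m) = -3 (−); new bracket [-1, 0]
m = -0.5, p(m) = -0.25 (−); new bracket [-0.5, 0]
m = -0.25, p(m) = 0.9375 (+); new bracket [-0.5, -0.25]
m = -0.375, p(m) = 0.3594 (+); new bracket [-0.5, -0.375]
m = -0.4375, p(m) = 0.0586 (+); new bracket [-0.5, -0.4375]

[-0.5, -0.4375]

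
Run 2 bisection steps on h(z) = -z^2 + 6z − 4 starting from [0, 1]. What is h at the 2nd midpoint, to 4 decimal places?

-0.0625

midpoint 0.5: h = -1.25 < 0 → [0.5, 1]
midpoint 0.75: h = -0.0625 < 0 → [0.75, 1]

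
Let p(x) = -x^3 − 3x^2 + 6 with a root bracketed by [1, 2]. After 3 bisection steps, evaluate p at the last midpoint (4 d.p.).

midpoint 1.5: p = -4.125 < 0 → [1, 1.5]
midpoint 1.25: p = -0.640625 < 0 → [1, 1.25]
midpoint 1.125: p = 0.779297 > 0 → [1.125, 1.25]

0.7793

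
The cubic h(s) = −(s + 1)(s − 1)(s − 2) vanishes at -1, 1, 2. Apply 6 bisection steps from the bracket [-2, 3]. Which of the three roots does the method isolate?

-1

midpoint 0.5: h = -1.125 < 0 → [-2, 0.5]
midpoint -0.75: h = -1.203125 < 0 → [-2, -0.75]
midpoint -1.375: h = 3.005859 > 0 → [-1.375, -0.75]
midpoint -1.0625: h = 0.3948 > 0 → [-1.0625, -0.75]
midpoint -0.90625: h = -0.5194 < 0 → [-1.0625, -0.90625]
midpoint -0.984375: h = -0.0925 < 0 → [-1.0625, -0.984375]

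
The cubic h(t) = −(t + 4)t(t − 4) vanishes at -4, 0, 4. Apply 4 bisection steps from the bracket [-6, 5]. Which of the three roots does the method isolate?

m = -0.5, h(m) = -7.875 (−); new bracket [-6, -0.5]
m = -3.25, h(m) = -17.671875 (−); new bracket [-6, -3.25]
m = -4.625, h(m) = 24.931641 (+); new bracket [-4.625, -3.25]
m = -3.9375, h(m) = -1.9534 (−); new bracket [-4.625, -3.9375]

-4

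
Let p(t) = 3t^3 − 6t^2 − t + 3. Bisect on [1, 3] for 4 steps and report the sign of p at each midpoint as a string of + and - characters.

+---

m = 2, p(m) = 1 (+); new bracket [1, 2]
m = 1.5, p(m) = -1.875 (−); new bracket [1.5, 2]
m = 1.75, p(m) = -1.046875 (−); new bracket [1.75, 2]
m = 1.875, p(m) = -0.1934 (−); new bracket [1.875, 2]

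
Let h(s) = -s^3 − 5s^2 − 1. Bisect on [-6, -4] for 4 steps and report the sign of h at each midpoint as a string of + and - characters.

-+++

h(-5) = -1 < 0, so the root lies in [-6, -5]
h(-5.5) = 14.125 > 0, so the root lies in [-5.5, -5]
h(-5.25) = 5.890625 > 0, so the root lies in [-5.25, -5]
h(-5.125) = 2.2832 > 0, so the root lies in [-5.125, -5]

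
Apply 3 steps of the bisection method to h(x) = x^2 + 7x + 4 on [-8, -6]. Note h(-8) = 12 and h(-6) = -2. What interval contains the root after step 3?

[-6.5, -6.25]

midpoint -7: h = 4 > 0 → [-7, -6]
midpoint -6.5: h = 0.75 > 0 → [-6.5, -6]
midpoint -6.25: h = -0.6875 < 0 → [-6.5, -6.25]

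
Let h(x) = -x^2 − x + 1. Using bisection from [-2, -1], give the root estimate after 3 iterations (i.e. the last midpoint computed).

h(-1.5) = 0.25 > 0, so the root lies in [-2, -1.5]
h(-1.75) = -0.3125 < 0, so the root lies in [-1.75, -1.5]
h(-1.625) = -0.015625 < 0, so the root lies in [-1.625, -1.5]

-1.625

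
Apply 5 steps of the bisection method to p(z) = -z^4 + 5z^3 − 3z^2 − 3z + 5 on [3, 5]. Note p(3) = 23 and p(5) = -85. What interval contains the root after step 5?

[4.125, 4.1875]

z = 4 gives p = 9, positive; keep [4, 5]
z = 4.5 gives p = -23.6875, negative; keep [4, 4.5]
z = 4.25 gives p = -4.363281, negative; keep [4, 4.25]
z = 4.125 gives p = 2.9939, positive; keep [4.125, 4.25]
z = 4.1875 gives p = -0.5073, negative; keep [4.125, 4.1875]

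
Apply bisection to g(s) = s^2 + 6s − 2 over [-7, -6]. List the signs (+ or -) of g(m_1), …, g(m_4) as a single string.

+-+-

g(-6.5) = 1.25 > 0, so the root lies in [-6.5, -6]
g(-6.25) = -0.4375 < 0, so the root lies in [-6.5, -6.25]
g(-6.375) = 0.390625 > 0, so the root lies in [-6.375, -6.25]
g(-6.3125) = -0.0273 < 0, so the root lies in [-6.375, -6.3125]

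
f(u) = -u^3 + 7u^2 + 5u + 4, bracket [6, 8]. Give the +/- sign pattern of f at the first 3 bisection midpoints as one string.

++-

m = 7, f(m) = 39 (+); new bracket [7, 8]
m = 7.5, f(m) = 13.375 (+); new bracket [7.5, 8]
m = 7.75, f(m) = -2.296875 (−); new bracket [7.5, 7.75]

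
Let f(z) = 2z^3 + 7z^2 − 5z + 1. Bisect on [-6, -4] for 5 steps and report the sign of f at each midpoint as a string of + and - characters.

m = -5, f(m) = -49 (−); new bracket [-5, -4]
m = -4.5, f(m) = -17 (−); new bracket [-4.5, -4]
m = -4.25, f(m) = -4.84375 (−); new bracket [-4.25, -4]
m = -4.125, f(m) = 0.3555 (+); new bracket [-4.25, -4.125]
m = -4.1875, f(m) = -2.1733 (−); new bracket [-4.1875, -4.125]

---+-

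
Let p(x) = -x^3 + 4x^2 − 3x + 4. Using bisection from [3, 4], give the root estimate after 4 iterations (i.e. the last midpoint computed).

m = 3.5, p(m) = -0.375 (−); new bracket [3, 3.5]
m = 3.25, p(m) = 2.171875 (+); new bracket [3.25, 3.5]
m = 3.375, p(m) = 0.994141 (+); new bracket [3.375, 3.5]
m = 3.4375, p(m) = 0.3342 (+); new bracket [3.4375, 3.5]

3.4375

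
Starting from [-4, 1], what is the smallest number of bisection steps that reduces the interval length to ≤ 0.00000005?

27

Width after n steps is 5/2^n. Need 2^n ≥ 5/0.00000005 = 100000000.
2^26 = 67108864 < 100000000 ≤ 2^27 = 134217728, so n = 27.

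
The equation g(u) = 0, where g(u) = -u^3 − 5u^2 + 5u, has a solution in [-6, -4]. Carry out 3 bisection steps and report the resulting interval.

[-6, -5.75]

m = -5, g(m) = -25 (−); new bracket [-6, -5]
m = -5.5, g(m) = -12.375 (−); new bracket [-6, -5.5]
m = -5.75, g(m) = -3.953125 (−); new bracket [-6, -5.75]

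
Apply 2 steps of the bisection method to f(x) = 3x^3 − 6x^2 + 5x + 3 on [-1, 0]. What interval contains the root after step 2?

f(-0.5) = -1.375 < 0, so the root lies in [-0.5, 0]
f(-0.25) = 1.328125 > 0, so the root lies in [-0.5, -0.25]

[-0.5, -0.25]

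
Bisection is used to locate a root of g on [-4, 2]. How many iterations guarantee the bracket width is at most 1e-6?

Width after n steps is 6/2^n. Need 2^n ≥ 6/1e-6 = 6000000.
2^22 = 4194304 < 6000000 ≤ 2^23 = 8388608, so n = 23.

23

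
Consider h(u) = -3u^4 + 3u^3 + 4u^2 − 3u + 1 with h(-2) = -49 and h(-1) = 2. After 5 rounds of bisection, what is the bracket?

[-1.15625, -1.125]

m = -1.5, h(m) = -10.8125 (−); new bracket [-1.5, -1]
m = -1.25, h(m) = -2.183594 (−); new bracket [-1.25, -1]
m = -1.125, h(m) = 0.360596 (+); new bracket [-1.25, -1.125]
m = -1.1875, h(m) = -0.7862 (−); new bracket [-1.1875, -1.125]
m = -1.15625, h(m) = -0.183 (−); new bracket [-1.15625, -1.125]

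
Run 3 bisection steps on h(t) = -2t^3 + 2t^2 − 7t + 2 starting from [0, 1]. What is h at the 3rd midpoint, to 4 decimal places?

-0.4492

h(0.5) = -1.25 < 0, so the root lies in [0, 0.5]
h(0.25) = 0.34375 > 0, so the root lies in [0.25, 0.5]
h(0.375) = -0.449219 < 0, so the root lies in [0.25, 0.375]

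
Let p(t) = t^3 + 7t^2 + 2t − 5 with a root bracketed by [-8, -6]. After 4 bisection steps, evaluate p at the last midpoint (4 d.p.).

midpoint -7: p = -19 < 0 → [-7, -6]
midpoint -6.5: p = 3.125 > 0 → [-7, -6.5]
midpoint -6.75: p = -7.109375 < 0 → [-6.75, -6.5]
midpoint -6.625: p = -1.791 < 0 → [-6.625, -6.5]

-1.7910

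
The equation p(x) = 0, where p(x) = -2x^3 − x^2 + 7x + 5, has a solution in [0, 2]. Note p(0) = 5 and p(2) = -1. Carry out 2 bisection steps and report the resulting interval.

midpoint 1: p = 9 > 0 → [1, 2]
midpoint 1.5: p = 6.5 > 0 → [1.5, 2]

[1.5, 2]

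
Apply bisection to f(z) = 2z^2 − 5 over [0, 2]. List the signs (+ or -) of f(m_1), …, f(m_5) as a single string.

--++-

m = 1, f(m) = -3 (−); new bracket [1, 2]
m = 1.5, f(m) = -0.5 (−); new bracket [1.5, 2]
m = 1.75, f(m) = 1.125 (+); new bracket [1.5, 1.75]
m = 1.625, f(m) = 0.2812 (+); new bracket [1.5, 1.625]
m = 1.5625, f(m) = -0.1172 (−); new bracket [1.5625, 1.625]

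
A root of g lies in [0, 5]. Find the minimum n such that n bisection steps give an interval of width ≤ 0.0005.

Width after n steps is 5/2^n. Need 2^n ≥ 5/0.0005 = 10000.
2^13 = 8192 < 10000 ≤ 2^14 = 16384, so n = 14.

14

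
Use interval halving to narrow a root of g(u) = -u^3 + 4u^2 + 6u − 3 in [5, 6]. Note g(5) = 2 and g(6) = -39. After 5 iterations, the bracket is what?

m = 5.5, g(m) = -15.375 (−); new bracket [5, 5.5]
m = 5.25, g(m) = -5.953125 (−); new bracket [5, 5.25]
m = 5.125, g(m) = -1.798828 (−); new bracket [5, 5.125]
m = 5.0625, g(m) = 0.1443 (+); new bracket [5.0625, 5.125]
m = 5.09375, g(m) = -0.8163 (−); new bracket [5.0625, 5.09375]

[5.0625, 5.09375]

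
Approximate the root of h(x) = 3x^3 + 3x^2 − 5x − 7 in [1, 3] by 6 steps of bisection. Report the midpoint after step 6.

h(2) = 19 > 0, so the root lies in [1, 2]
h(1.5) = 2.375 > 0, so the root lies in [1, 1.5]
h(1.25) = -2.703125 < 0, so the root lies in [1.25, 1.5]
h(1.375) = -0.4043 < 0, so the root lies in [1.375, 1.5]
h(1.4375) = 0.9231 > 0, so the root lies in [1.375, 1.4375]
h(1.40625) = 0.2441 > 0, so the root lies in [1.375, 1.40625]

1.40625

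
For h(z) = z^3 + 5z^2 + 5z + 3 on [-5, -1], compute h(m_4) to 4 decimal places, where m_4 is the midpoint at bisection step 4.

1.8281

z = -3 gives h = 6, positive; keep [-5, -3]
z = -4 gives h = -1, negative; keep [-4, -3]
z = -3.5 gives h = 3.875, positive; keep [-4, -3.5]
z = -3.75 gives h = 1.8281, positive; keep [-4, -3.75]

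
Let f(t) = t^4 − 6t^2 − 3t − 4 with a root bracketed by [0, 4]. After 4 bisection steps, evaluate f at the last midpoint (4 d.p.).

-0.4336

m = 2, f(m) = -18 (−); new bracket [2, 4]
m = 3, f(m) = 14 (+); new bracket [2, 3]
m = 2.5, f(m) = -9.9375 (−); new bracket [2.5, 3]
m = 2.75, f(m) = -0.4336 (−); new bracket [2.75, 3]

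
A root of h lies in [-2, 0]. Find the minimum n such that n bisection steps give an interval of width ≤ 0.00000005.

Width after n steps is 2/2^n. Need 2^n ≥ 2/0.00000005 = 40000000.
2^25 = 33554432 < 40000000 ≤ 2^26 = 67108864, so n = 26.

26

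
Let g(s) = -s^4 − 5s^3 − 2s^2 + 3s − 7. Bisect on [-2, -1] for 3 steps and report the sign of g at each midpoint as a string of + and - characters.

s = -1.5 gives g = -4.1875, negative; keep [-2, -1.5]
s = -1.75 gives g = -0.957031, negative; keep [-2, -1.75]
s = -1.875 gives g = 0.943115, positive; keep [-1.875, -1.75]

--+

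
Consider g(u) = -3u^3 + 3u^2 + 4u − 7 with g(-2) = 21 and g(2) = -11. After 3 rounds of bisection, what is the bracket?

midpoint 0: g = -7 < 0 → [-2, 0]
midpoint -1: g = -5 < 0 → [-2, -1]
midpoint -1.5: g = 3.875 > 0 → [-1.5, -1]

[-1.5, -1]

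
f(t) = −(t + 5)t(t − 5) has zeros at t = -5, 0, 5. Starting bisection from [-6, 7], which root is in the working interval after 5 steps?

5

f(0.5) = 12.375 > 0, so the root lies in [0.5, 7]
f(3.75) = 41.015625 > 0, so the root lies in [3.75, 7]
f(5.375) = -20.912109 < 0, so the root lies in [3.75, 5.375]
f(4.5625) = 19.0876 > 0, so the root lies in [4.5625, 5.375]
f(4.96875) = 1.5479 > 0, so the root lies in [4.96875, 5.375]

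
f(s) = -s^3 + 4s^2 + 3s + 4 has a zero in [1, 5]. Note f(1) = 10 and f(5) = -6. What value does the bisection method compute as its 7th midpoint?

f(3) = 22 > 0, so the root lies in [3, 5]
f(4) = 16 > 0, so the root lies in [4, 5]
f(4.5) = 7.375 > 0, so the root lies in [4.5, 5]
f(4.75) = 1.3281 > 0, so the root lies in [4.75, 5]
f(4.875) = -2.1699 < 0, so the root lies in [4.75, 4.875]
f(4.8125) = -0.3801 < 0, so the root lies in [4.75, 4.8125]
f(4.78125) = 0.4841 > 0, so the root lies in [4.78125, 4.8125]

4.78125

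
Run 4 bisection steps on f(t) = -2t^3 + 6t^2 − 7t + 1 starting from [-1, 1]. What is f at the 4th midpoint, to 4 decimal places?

t = 0 gives f = 1, positive; keep [0, 1]
t = 0.5 gives f = -1.25, negative; keep [0, 0.5]
t = 0.25 gives f = -0.40625, negative; keep [0, 0.25]
t = 0.125 gives f = 0.2148, positive; keep [0.125, 0.25]

0.2148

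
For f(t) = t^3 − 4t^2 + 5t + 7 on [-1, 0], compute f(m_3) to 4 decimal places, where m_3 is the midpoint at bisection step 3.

-1.1074

m = -0.5, f(m) = 3.375 (+); new bracket [-1, -0.5]
m = -0.75, f(m) = 0.578125 (+); new bracket [-1, -0.75]
m = -0.875, f(m) = -1.107422 (−); new bracket [-0.875, -0.75]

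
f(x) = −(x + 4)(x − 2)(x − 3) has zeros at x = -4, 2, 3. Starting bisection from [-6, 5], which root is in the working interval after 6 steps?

-4

midpoint -0.5: f = -30.625 < 0 → [-6, -0.5]
midpoint -3.25: f = -24.609375 < 0 → [-6, -3.25]
midpoint -4.625: f = 31.572266 > 0 → [-4.625, -3.25]
midpoint -3.9375: f = -2.5745 < 0 → [-4.625, -3.9375]
midpoint -4.28125: f = 12.8631 > 0 → [-4.28125, -3.9375]
midpoint -4.109375: f = 4.7506 > 0 → [-4.109375, -3.9375]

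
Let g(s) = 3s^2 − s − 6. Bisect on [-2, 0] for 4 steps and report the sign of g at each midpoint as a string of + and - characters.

-+-+

s = -1 gives g = -2, negative; keep [-2, -1]
s = -1.5 gives g = 2.25, positive; keep [-1.5, -1]
s = -1.25 gives g = -0.0625, negative; keep [-1.5, -1.25]
s = -1.375 gives g = 1.0469, positive; keep [-1.375, -1.25]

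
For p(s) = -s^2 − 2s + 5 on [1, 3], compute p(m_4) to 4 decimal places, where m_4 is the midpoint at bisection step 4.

s = 2 gives p = -3, negative; keep [1, 2]
s = 1.5 gives p = -0.25, negative; keep [1, 1.5]
s = 1.25 gives p = 0.9375, positive; keep [1.25, 1.5]
s = 1.375 gives p = 0.3594, positive; keep [1.375, 1.5]

0.3594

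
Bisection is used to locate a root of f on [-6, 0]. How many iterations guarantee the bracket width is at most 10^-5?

Width after n steps is 6/2^n. Need 2^n ≥ 6/10^-5 = 600000.
2^19 = 524288 < 600000 ≤ 2^20 = 1048576, so n = 20.

20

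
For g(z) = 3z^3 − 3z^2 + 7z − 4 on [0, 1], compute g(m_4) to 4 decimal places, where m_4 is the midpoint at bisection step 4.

0.3694

z = 0.5 gives g = -0.875, negative; keep [0.5, 1]
z = 0.75 gives g = 0.828125, positive; keep [0.5, 0.75]
z = 0.625 gives g = -0.064453, negative; keep [0.625, 0.75]
z = 0.6875 gives g = 0.3694, positive; keep [0.625, 0.6875]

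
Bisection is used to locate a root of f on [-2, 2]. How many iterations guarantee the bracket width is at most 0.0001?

Width after n steps is 4/2^n. Need 2^n ≥ 4/0.0001 = 40000.
2^15 = 32768 < 40000 ≤ 2^16 = 65536, so n = 16.

16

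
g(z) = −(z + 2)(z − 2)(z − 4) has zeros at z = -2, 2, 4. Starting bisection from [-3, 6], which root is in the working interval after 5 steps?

g(1.5) = -4.375 < 0, so the root lies in [-3, 1.5]
g(-0.75) = -16.328125 < 0, so the root lies in [-3, -0.75]
g(-1.875) = -2.845703 < 0, so the root lies in [-3, -1.875]
g(-2.4375) = 12.4978 > 0, so the root lies in [-2.4375, -1.875]
g(-2.15625) = 3.998 > 0, so the root lies in [-2.15625, -1.875]

-2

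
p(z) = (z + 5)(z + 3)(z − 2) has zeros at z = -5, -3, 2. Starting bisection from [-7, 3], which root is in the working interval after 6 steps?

2

z = -2 gives p = -12, negative; keep [-2, 3]
z = 0.5 gives p = -28.875, negative; keep [0.5, 3]
z = 1.75 gives p = -8.015625, negative; keep [1.75, 3]
z = 2.375 gives p = 14.8652, positive; keep [1.75, 2.375]
z = 2.0625 gives p = 2.2346, positive; keep [1.75, 2.0625]
z = 1.90625 gives p = -3.1766, negative; keep [1.90625, 2.0625]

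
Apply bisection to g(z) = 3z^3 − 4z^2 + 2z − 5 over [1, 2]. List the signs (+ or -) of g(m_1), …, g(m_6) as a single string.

g(1.5) = -0.875 < 0, so the root lies in [1.5, 2]
g(1.75) = 2.328125 > 0, so the root lies in [1.5, 1.75]
g(1.625) = 0.560547 > 0, so the root lies in [1.5, 1.625]
g(1.5625) = -0.1965 < 0, so the root lies in [1.5625, 1.625]
g(1.59375) = 0.1719 > 0, so the root lies in [1.5625, 1.59375]
g(1.578125) = -0.0148 < 0, so the root lies in [1.578125, 1.59375]

-++-+-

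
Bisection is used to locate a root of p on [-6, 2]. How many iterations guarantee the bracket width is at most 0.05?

8

Width after n steps is 8/2^n. Need 2^n ≥ 8/0.05 = 160.
2^7 = 128 < 160 ≤ 2^8 = 256, so n = 8.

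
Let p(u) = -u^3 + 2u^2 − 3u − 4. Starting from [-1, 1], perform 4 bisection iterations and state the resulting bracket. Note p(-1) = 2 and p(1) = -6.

m = 0, p(m) = -4 (−); new bracket [-1, 0]
m = -0.5, p(m) = -1.875 (−); new bracket [-1, -0.5]
m = -0.75, p(m) = -0.203125 (−); new bracket [-1, -0.75]
m = -0.875, p(m) = 0.8262 (+); new bracket [-0.875, -0.75]

[-0.875, -0.75]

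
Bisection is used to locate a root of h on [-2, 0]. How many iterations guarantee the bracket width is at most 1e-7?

Width after n steps is 2/2^n. Need 2^n ≥ 2/1e-7 = 20000000.
2^24 = 16777216 < 20000000 ≤ 2^25 = 33554432, so n = 25.

25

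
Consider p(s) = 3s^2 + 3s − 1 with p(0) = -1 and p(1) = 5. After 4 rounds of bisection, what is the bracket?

s = 0.5 gives p = 1.25, positive; keep [0, 0.5]
s = 0.25 gives p = -0.0625, negative; keep [0.25, 0.5]
s = 0.375 gives p = 0.546875, positive; keep [0.25, 0.375]
s = 0.3125 gives p = 0.2305, positive; keep [0.25, 0.3125]

[0.25, 0.3125]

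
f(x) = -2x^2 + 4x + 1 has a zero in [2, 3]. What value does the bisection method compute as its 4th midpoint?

x = 2.5 gives f = -1.5, negative; keep [2, 2.5]
x = 2.25 gives f = -0.125, negative; keep [2, 2.25]
x = 2.125 gives f = 0.46875, positive; keep [2.125, 2.25]
x = 2.1875 gives f = 0.1797, positive; keep [2.1875, 2.25]

2.1875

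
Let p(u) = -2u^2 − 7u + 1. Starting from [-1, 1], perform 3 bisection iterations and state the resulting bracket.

midpoint 0: p = 1 > 0 → [0, 1]
midpoint 0.5: p = -3 < 0 → [0, 0.5]
midpoint 0.25: p = -0.875 < 0 → [0, 0.25]

[0, 0.25]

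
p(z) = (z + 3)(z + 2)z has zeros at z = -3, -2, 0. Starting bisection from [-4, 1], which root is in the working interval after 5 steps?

m = -1.5, p(m) = -1.125 (−); new bracket [-1.5, 1]
m = -0.25, p(m) = -1.203125 (−); new bracket [-0.25, 1]
m = 0.375, p(m) = 3.005859 (+); new bracket [-0.25, 0.375]
m = 0.0625, p(m) = 0.3948 (+); new bracket [-0.25, 0.0625]
m = -0.09375, p(m) = -0.5194 (−); new bracket [-0.09375, 0.0625]

0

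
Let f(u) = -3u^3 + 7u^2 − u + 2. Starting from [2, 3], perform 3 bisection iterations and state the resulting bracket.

[2.25, 2.375]

m = 2.5, f(m) = -3.625 (−); new bracket [2, 2.5]
m = 2.25, f(m) = 1.015625 (+); new bracket [2.25, 2.5]
m = 2.375, f(m) = -1.080078 (−); new bracket [2.25, 2.375]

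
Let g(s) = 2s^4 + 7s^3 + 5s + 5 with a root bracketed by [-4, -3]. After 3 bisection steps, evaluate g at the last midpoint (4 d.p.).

g(-3.5) = -12.5 < 0, so the root lies in [-4, -3.5]
g(-3.75) = 12.617188 > 0, so the root lies in [-3.75, -3.5]
g(-3.625) = -1.216309 < 0, so the root lies in [-3.75, -3.625]

-1.2163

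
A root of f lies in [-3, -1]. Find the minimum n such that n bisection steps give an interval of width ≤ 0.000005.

Width after n steps is 2/2^n. Need 2^n ≥ 2/0.000005 = 400000.
2^18 = 262144 < 400000 ≤ 2^19 = 524288, so n = 19.

19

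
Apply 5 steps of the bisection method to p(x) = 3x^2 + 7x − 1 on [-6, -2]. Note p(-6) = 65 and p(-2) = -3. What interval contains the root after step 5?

[-2.5, -2.375]

midpoint -4: p = 19 > 0 → [-4, -2]
midpoint -3: p = 5 > 0 → [-3, -2]
midpoint -2.5: p = 0.25 > 0 → [-2.5, -2]
midpoint -2.25: p = -1.5625 < 0 → [-2.5, -2.25]
midpoint -2.375: p = -0.7031 < 0 → [-2.5, -2.375]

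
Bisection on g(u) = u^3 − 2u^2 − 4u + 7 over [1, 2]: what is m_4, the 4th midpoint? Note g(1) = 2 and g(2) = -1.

g(1.5) = -0.125 < 0, so the root lies in [1, 1.5]
g(1.25) = 0.828125 > 0, so the root lies in [1.25, 1.5]
g(1.375) = 0.318359 > 0, so the root lies in [1.375, 1.5]
g(1.4375) = 0.0876 > 0, so the root lies in [1.4375, 1.5]

1.4375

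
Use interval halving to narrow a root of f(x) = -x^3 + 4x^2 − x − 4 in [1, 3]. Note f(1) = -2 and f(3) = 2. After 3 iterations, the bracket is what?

x = 2 gives f = 2, positive; keep [1, 2]
x = 1.5 gives f = 0.125, positive; keep [1, 1.5]
x = 1.25 gives f = -0.953125, negative; keep [1.25, 1.5]

[1.25, 1.5]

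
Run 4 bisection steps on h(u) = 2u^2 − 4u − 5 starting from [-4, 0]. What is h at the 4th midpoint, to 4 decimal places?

-0.8750

midpoint -2: h = 11 > 0 → [-2, 0]
midpoint -1: h = 1 > 0 → [-1, 0]
midpoint -0.5: h = -2.5 < 0 → [-1, -0.5]
midpoint -0.75: h = -0.875 < 0 → [-1, -0.75]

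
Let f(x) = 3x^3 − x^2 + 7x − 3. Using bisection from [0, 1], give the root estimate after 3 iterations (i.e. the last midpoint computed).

x = 0.5 gives f = 0.625, positive; keep [0, 0.5]
x = 0.25 gives f = -1.265625, negative; keep [0.25, 0.5]
x = 0.375 gives f = -0.357422, negative; keep [0.375, 0.5]

0.375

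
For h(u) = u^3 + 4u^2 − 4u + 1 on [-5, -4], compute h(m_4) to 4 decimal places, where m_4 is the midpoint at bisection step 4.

1.4324

u = -4.5 gives h = 8.875, positive; keep [-5, -4.5]
u = -4.75 gives h = 3.078125, positive; keep [-5, -4.75]
u = -4.875 gives h = -0.294922, negative; keep [-4.875, -4.75]
u = -4.8125 gives h = 1.4324, positive; keep [-4.875, -4.8125]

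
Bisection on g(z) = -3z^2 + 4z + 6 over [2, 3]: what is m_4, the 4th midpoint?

2.1875

z = 2.5 gives g = -2.75, negative; keep [2, 2.5]
z = 2.25 gives g = -0.1875, negative; keep [2, 2.25]
z = 2.125 gives g = 0.953125, positive; keep [2.125, 2.25]
z = 2.1875 gives g = 0.3945, positive; keep [2.1875, 2.25]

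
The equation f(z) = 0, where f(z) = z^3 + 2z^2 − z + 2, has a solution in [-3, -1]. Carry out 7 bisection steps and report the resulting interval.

f(-2) = 4 > 0, so the root lies in [-3, -2]
f(-2.5) = 1.375 > 0, so the root lies in [-3, -2.5]
f(-2.75) = -0.921875 < 0, so the root lies in [-2.75, -2.5]
f(-2.625) = 0.3184 > 0, so the root lies in [-2.75, -2.625]
f(-2.6875) = -0.2781 < 0, so the root lies in [-2.6875, -2.625]
f(-2.65625) = 0.026 > 0, so the root lies in [-2.6875, -2.65625]
f(-2.671875) = -0.1246 < 0, so the root lies in [-2.671875, -2.65625]

[-2.671875, -2.65625]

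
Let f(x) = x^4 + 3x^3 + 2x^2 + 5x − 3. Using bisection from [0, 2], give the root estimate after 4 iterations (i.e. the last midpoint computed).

0.375

m = 1, f(m) = 8 (+); new bracket [0, 1]
m = 0.5, f(m) = 0.4375 (+); new bracket [0, 0.5]
m = 0.25, f(m) = -1.574219 (−); new bracket [0.25, 0.5]
m = 0.375, f(m) = -0.6658 (−); new bracket [0.375, 0.5]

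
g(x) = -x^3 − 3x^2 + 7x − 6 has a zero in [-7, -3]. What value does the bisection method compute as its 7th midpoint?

midpoint -5: g = 9 > 0 → [-5, -3]
midpoint -4: g = -18 < 0 → [-5, -4]
midpoint -4.5: g = -7.125 < 0 → [-5, -4.5]
midpoint -4.75: g = 0.2344 > 0 → [-4.75, -4.5]
midpoint -4.625: g = -3.6152 < 0 → [-4.75, -4.625]
midpoint -4.6875: g = -1.7336 < 0 → [-4.75, -4.6875]
midpoint -4.71875: g = -0.7605 < 0 → [-4.75, -4.71875]

-4.71875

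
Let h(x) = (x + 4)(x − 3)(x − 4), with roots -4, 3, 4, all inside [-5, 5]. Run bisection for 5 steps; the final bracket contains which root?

m = 0, h(m) = 48 (+); new bracket [-5, 0]
m = -2.5, h(m) = 53.625 (+); new bracket [-5, -2.5]
m = -3.75, h(m) = 13.078125 (+); new bracket [-5, -3.75]
m = -4.375, h(m) = -23.1621 (−); new bracket [-4.375, -3.75]
m = -4.0625, h(m) = -3.5588 (−); new bracket [-4.0625, -3.75]

-4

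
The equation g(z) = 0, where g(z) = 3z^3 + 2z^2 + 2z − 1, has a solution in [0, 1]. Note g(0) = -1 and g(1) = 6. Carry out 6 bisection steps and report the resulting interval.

[0.328125, 0.34375]

z = 0.5 gives g = 0.875, positive; keep [0, 0.5]
z = 0.25 gives g = -0.328125, negative; keep [0.25, 0.5]
z = 0.375 gives g = 0.189453, positive; keep [0.25, 0.375]
z = 0.3125 gives g = -0.0881, negative; keep [0.3125, 0.375]
z = 0.34375 gives g = 0.0457, positive; keep [0.3125, 0.34375]
z = 0.328125 gives g = -0.0224, negative; keep [0.328125, 0.34375]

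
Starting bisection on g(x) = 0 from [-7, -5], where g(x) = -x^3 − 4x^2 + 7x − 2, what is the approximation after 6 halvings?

-5.34375

midpoint -6: g = 28 > 0 → [-6, -5]
midpoint -5.5: g = 4.875 > 0 → [-5.5, -5]
midpoint -5.25: g = -4.296875 < 0 → [-5.5, -5.25]
midpoint -5.375: g = 0.0996 > 0 → [-5.375, -5.25]
midpoint -5.3125: g = -2.1453 < 0 → [-5.375, -5.3125]
midpoint -5.34375: g = -1.0346 < 0 → [-5.375, -5.34375]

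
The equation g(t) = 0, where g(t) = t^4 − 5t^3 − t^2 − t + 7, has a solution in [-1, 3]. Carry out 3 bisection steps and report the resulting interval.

g(1) = 1 > 0, so the root lies in [1, 3]
g(2) = -23 < 0, so the root lies in [1, 2]
g(1.5) = -8.5625 < 0, so the root lies in [1, 1.5]

[1, 1.5]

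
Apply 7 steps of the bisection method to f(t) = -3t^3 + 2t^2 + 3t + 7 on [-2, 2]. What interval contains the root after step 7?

m = 0, f(m) = 7 (+); new bracket [0, 2]
m = 1, f(m) = 9 (+); new bracket [1, 2]
m = 1.5, f(m) = 5.875 (+); new bracket [1.5, 2]
m = 1.75, f(m) = 2.2969 (+); new bracket [1.75, 2]
m = 1.875, f(m) = -0.1191 (−); new bracket [1.75, 1.875]
m = 1.8125, f(m) = 1.1448 (+); new bracket [1.8125, 1.875]
m = 1.84375, f(m) = 0.5271 (+); new bracket [1.84375, 1.875]

[1.84375, 1.875]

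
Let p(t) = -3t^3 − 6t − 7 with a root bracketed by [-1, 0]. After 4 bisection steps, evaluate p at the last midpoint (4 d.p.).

-0.5159

p(-0.5) = -3.625 < 0, so the root lies in [-1, -0.5]
p(-0.75) = -1.234375 < 0, so the root lies in [-1, -0.75]
p(-0.875) = 0.259766 > 0, so the root lies in [-0.875, -0.75]
p(-0.8125) = -0.5159 < 0, so the root lies in [-0.875, -0.8125]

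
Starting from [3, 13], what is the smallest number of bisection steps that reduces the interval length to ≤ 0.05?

Width after n steps is 10/2^n. Need 2^n ≥ 10/0.05 = 200.
2^7 = 128 < 200 ≤ 2^8 = 256, so n = 8.

8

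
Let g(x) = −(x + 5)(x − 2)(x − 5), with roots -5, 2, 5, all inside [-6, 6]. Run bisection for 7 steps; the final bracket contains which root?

midpoint 0: g = -50 < 0 → [-6, 0]
midpoint -3: g = -80 < 0 → [-6, -3]
midpoint -4.5: g = -30.875 < 0 → [-6, -4.5]
midpoint -5.25: g = 18.5781 > 0 → [-5.25, -4.5]
midpoint -4.875: g = -8.4863 < 0 → [-5.25, -4.875]
midpoint -5.0625: g = 4.4417 > 0 → [-5.0625, -4.875]
midpoint -4.96875: g = -2.1709 < 0 → [-5.0625, -4.96875]

-5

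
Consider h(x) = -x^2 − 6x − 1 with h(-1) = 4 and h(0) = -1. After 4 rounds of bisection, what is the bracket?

[-0.1875, -0.125]

x = -0.5 gives h = 1.75, positive; keep [-0.5, 0]
x = -0.25 gives h = 0.4375, positive; keep [-0.25, 0]
x = -0.125 gives h = -0.265625, negative; keep [-0.25, -0.125]
x = -0.1875 gives h = 0.0898, positive; keep [-0.1875, -0.125]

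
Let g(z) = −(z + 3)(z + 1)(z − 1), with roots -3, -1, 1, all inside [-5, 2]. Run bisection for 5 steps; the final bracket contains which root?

-3

z = -1.5 gives g = -1.875, negative; keep [-5, -1.5]
z = -3.25 gives g = 2.390625, positive; keep [-3.25, -1.5]
z = -2.375 gives g = -2.900391, negative; keep [-3.25, -2.375]
z = -2.8125 gives g = -1.2957, negative; keep [-3.25, -2.8125]
z = -3.03125 gives g = 0.2559, positive; keep [-3.03125, -2.8125]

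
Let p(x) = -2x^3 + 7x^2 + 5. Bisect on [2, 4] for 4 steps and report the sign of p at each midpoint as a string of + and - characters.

m = 3, p(m) = 14 (+); new bracket [3, 4]
m = 3.5, p(m) = 5 (+); new bracket [3.5, 4]
m = 3.75, p(m) = -2.03125 (−); new bracket [3.5, 3.75]
m = 3.625, p(m) = 1.7148 (+); new bracket [3.625, 3.75]

++-+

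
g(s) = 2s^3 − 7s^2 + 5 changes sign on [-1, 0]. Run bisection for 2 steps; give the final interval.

[-1, -0.75]

m = -0.5, g(m) = 3 (+); new bracket [-1, -0.5]
m = -0.75, g(m) = 0.21875 (+); new bracket [-1, -0.75]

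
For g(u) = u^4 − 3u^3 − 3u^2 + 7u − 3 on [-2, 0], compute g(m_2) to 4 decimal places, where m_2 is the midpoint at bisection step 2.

u = -1 gives g = -9, negative; keep [-2, -1]
u = -1.5 gives g = -5.0625, negative; keep [-2, -1.5]

-5.0625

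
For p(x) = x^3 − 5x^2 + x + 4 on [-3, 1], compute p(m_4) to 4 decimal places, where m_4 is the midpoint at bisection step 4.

0.0156

m = -1, p(m) = -3 (−); new bracket [-1, 1]
m = 0, p(m) = 4 (+); new bracket [-1, 0]
m = -0.5, p(m) = 2.125 (+); new bracket [-1, -0.5]
m = -0.75, p(m) = 0.0156 (+); new bracket [-1, -0.75]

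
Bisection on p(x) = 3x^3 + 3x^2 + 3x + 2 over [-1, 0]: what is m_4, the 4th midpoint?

m = -0.5, p(m) = 0.875 (+); new bracket [-1, -0.5]
m = -0.75, p(m) = 0.171875 (+); new bracket [-1, -0.75]
m = -0.875, p(m) = -0.337891 (−); new bracket [-0.875, -0.75]
m = -0.8125, p(m) = -0.0662 (−); new bracket [-0.8125, -0.75]

-0.8125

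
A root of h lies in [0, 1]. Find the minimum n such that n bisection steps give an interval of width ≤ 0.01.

7

Width after n steps is 1/2^n. Need 2^n ≥ 1/0.01 = 100.
2^6 = 64 < 100 ≤ 2^7 = 128, so n = 7.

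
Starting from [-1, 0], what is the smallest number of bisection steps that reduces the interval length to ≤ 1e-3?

10

Width after n steps is 1/2^n. Need 2^n ≥ 1/1e-3 = 1000.
2^9 = 512 < 1000 ≤ 2^10 = 1024, so n = 10.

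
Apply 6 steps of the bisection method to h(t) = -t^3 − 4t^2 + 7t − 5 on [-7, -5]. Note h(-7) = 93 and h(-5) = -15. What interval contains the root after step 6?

midpoint -6: h = 25 > 0 → [-6, -5]
midpoint -5.5: h = 1.875 > 0 → [-5.5, -5]
midpoint -5.25: h = -7.296875 < 0 → [-5.5, -5.25]
midpoint -5.375: h = -2.9004 < 0 → [-5.5, -5.375]
midpoint -5.4375: h = -0.5608 < 0 → [-5.5, -5.4375]
midpoint -5.46875: h = 0.645 > 0 → [-5.46875, -5.4375]

[-5.46875, -5.4375]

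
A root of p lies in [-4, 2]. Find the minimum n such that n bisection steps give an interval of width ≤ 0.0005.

Width after n steps is 6/2^n. Need 2^n ≥ 6/0.0005 = 12000.
2^13 = 8192 < 12000 ≤ 2^14 = 16384, so n = 14.

14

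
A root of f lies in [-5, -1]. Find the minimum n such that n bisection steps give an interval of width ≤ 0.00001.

19

Width after n steps is 4/2^n. Need 2^n ≥ 4/0.00001 = 400000.
2^18 = 262144 < 400000 ≤ 2^19 = 524288, so n = 19.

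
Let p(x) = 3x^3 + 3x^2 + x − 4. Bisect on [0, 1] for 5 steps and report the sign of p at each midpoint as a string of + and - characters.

--+++

m = 0.5, p(m) = -2.375 (−); new bracket [0.5, 1]
m = 0.75, p(m) = -0.296875 (−); new bracket [0.75, 1]
m = 0.875, p(m) = 1.181641 (+); new bracket [0.75, 0.875]
m = 0.8125, p(m) = 0.4021 (+); new bracket [0.75, 0.8125]
m = 0.78125, p(m) = 0.0428 (+); new bracket [0.75, 0.78125]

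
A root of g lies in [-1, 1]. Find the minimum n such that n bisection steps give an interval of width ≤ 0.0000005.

22

Width after n steps is 2/2^n. Need 2^n ≥ 2/0.0000005 = 4000000.
2^21 = 2097152 < 4000000 ≤ 2^22 = 4194304, so n = 22.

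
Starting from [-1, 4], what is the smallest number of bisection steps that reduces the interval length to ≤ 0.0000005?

24

Width after n steps is 5/2^n. Need 2^n ≥ 5/0.0000005 = 10000000.
2^23 = 8388608 < 10000000 ≤ 2^24 = 16777216, so n = 24.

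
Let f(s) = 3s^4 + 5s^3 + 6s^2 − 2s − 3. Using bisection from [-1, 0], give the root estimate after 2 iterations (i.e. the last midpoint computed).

m = -0.5, f(m) = -0.9375 (−); new bracket [-1, -0.5]
m = -0.75, f(m) = 0.714844 (+); new bracket [-0.75, -0.5]

-0.75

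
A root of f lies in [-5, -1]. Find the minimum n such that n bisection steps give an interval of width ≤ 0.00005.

17

Width after n steps is 4/2^n. Need 2^n ≥ 4/0.00005 = 80000.
2^16 = 65536 < 80000 ≤ 2^17 = 131072, so n = 17.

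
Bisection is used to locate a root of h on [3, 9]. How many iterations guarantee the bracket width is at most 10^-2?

10

Width after n steps is 6/2^n. Need 2^n ≥ 6/10^-2 = 600.
2^9 = 512 < 600 ≤ 2^10 = 1024, so n = 10.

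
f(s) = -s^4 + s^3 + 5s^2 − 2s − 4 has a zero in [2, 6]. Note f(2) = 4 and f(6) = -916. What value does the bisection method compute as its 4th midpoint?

midpoint 4: f = -124 < 0 → [2, 4]
midpoint 3: f = -19 < 0 → [2, 3]
midpoint 2.5: f = -1.1875 < 0 → [2, 2.5]
midpoint 2.25: f = 2.5742 > 0 → [2.25, 2.5]

2.25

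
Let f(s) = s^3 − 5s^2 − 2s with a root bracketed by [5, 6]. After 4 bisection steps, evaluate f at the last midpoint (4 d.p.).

m = 5.5, f(m) = 4.125 (+); new bracket [5, 5.5]
m = 5.25, f(m) = -3.609375 (−); new bracket [5.25, 5.5]
m = 5.375, f(m) = 0.083984 (+); new bracket [5.25, 5.375]
m = 5.3125, f(m) = -1.8054 (−); new bracket [5.3125, 5.375]

-1.8054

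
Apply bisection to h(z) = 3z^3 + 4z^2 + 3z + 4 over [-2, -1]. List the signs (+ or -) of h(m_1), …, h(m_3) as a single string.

m = -1.5, h(m) = -1.625 (−); new bracket [-1.5, -1]
m = -1.25, h(m) = 0.640625 (+); new bracket [-1.5, -1.25]
m = -1.375, h(m) = -0.361328 (−); new bracket [-1.375, -1.25]

-+-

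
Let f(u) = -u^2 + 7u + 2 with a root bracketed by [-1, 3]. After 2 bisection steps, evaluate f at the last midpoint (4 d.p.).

midpoint 1: f = 8 > 0 → [-1, 1]
midpoint 0: f = 2 > 0 → [-1, 0]

2.0000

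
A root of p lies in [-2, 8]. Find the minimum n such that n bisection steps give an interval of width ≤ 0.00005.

Width after n steps is 10/2^n. Need 2^n ≥ 10/0.00005 = 200000.
2^17 = 131072 < 200000 ≤ 2^18 = 262144, so n = 18.

18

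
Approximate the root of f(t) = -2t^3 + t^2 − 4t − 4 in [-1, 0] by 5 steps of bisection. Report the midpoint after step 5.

-0.71875

f(-0.5) = -1.5 < 0, so the root lies in [-1, -0.5]
f(-0.75) = 0.40625 > 0, so the root lies in [-0.75, -0.5]
f(-0.625) = -0.621094 < 0, so the root lies in [-0.75, -0.625]
f(-0.6875) = -0.1274 < 0, so the root lies in [-0.75, -0.6875]
f(-0.71875) = 0.1342 > 0, so the root lies in [-0.71875, -0.6875]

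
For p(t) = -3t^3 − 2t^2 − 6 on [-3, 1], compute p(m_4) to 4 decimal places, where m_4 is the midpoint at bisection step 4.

midpoint -1: p = -5 < 0 → [-3, -1]
midpoint -2: p = 10 > 0 → [-2, -1]
midpoint -1.5: p = -0.375 < 0 → [-2, -1.5]
midpoint -1.75: p = 3.9531 > 0 → [-1.75, -1.5]

3.9531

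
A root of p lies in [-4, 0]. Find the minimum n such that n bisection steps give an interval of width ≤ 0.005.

Width after n steps is 4/2^n. Need 2^n ≥ 4/0.005 = 800.
2^9 = 512 < 800 ≤ 2^10 = 1024, so n = 10.

10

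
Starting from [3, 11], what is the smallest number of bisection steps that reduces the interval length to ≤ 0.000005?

Width after n steps is 8/2^n. Need 2^n ≥ 8/0.000005 = 1600000.
2^20 = 1048576 < 1600000 ≤ 2^21 = 2097152, so n = 21.

21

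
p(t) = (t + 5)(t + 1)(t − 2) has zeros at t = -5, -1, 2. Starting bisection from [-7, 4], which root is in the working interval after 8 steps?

-5

m = -1.5, p(m) = 6.125 (+); new bracket [-7, -1.5]
m = -4.25, p(m) = 15.234375 (+); new bracket [-7, -4.25]
m = -5.625, p(m) = -22.041016 (−); new bracket [-5.625, -4.25]
m = -4.9375, p(m) = 1.7073 (+); new bracket [-5.625, -4.9375]
m = -5.28125, p(m) = -8.7674 (−); new bracket [-5.28125, -4.9375]
m = -5.109375, p(m) = -3.1954 (−); new bracket [-5.109375, -4.9375]
m = -5.0234375, p(m) = -0.6623 (−); new bracket [-5.0234375, -4.9375]
m = -4.98046875, p(m) = 0.5427 (+); new bracket [-5.0234375, -4.98046875]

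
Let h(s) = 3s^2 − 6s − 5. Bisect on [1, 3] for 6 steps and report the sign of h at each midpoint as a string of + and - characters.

--+-++

h(2) = -5 < 0, so the root lies in [2, 3]
h(2.5) = -1.25 < 0, so the root lies in [2.5, 3]
h(2.75) = 1.1875 > 0, so the root lies in [2.5, 2.75]
h(2.625) = -0.0781 < 0, so the root lies in [2.625, 2.75]
h(2.6875) = 0.543 > 0, so the root lies in [2.625, 2.6875]
h(2.65625) = 0.2295 > 0, so the root lies in [2.625, 2.65625]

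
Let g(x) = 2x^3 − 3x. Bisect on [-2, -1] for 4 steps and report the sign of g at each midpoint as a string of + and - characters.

--++

m = -1.5, g(m) = -2.25 (−); new bracket [-1.5, -1]
m = -1.25, g(m) = -0.15625 (−); new bracket [-1.25, -1]
m = -1.125, g(m) = 0.527344 (+); new bracket [-1.25, -1.125]
m = -1.1875, g(m) = 0.2134 (+); new bracket [-1.25, -1.1875]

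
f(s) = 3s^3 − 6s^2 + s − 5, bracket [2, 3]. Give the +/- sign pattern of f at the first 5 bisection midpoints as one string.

++--+

midpoint 2.5: f = 6.875 > 0 → [2, 2.5]
midpoint 2.25: f = 1.046875 > 0 → [2, 2.25]
midpoint 2.125: f = -1.181641 < 0 → [2.125, 2.25]
midpoint 2.1875: f = -0.1208 < 0 → [2.1875, 2.25]
midpoint 2.21875: f = 0.4494 > 0 → [2.1875, 2.21875]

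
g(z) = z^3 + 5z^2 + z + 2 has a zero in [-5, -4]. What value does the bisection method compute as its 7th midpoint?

g(-4.5) = 7.625 > 0, so the root lies in [-5, -4.5]
g(-4.75) = 2.890625 > 0, so the root lies in [-5, -4.75]
g(-4.875) = 0.095703 > 0, so the root lies in [-5, -4.875]
g(-4.9375) = -1.4138 < 0, so the root lies in [-4.9375, -4.875]
g(-4.90625) = -0.6496 < 0, so the root lies in [-4.90625, -4.875]
g(-4.890625) = -0.2746 < 0, so the root lies in [-4.890625, -4.875]
g(-4.8828125) = -0.0888 < 0, so the root lies in [-4.8828125, -4.875]

-4.8828125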